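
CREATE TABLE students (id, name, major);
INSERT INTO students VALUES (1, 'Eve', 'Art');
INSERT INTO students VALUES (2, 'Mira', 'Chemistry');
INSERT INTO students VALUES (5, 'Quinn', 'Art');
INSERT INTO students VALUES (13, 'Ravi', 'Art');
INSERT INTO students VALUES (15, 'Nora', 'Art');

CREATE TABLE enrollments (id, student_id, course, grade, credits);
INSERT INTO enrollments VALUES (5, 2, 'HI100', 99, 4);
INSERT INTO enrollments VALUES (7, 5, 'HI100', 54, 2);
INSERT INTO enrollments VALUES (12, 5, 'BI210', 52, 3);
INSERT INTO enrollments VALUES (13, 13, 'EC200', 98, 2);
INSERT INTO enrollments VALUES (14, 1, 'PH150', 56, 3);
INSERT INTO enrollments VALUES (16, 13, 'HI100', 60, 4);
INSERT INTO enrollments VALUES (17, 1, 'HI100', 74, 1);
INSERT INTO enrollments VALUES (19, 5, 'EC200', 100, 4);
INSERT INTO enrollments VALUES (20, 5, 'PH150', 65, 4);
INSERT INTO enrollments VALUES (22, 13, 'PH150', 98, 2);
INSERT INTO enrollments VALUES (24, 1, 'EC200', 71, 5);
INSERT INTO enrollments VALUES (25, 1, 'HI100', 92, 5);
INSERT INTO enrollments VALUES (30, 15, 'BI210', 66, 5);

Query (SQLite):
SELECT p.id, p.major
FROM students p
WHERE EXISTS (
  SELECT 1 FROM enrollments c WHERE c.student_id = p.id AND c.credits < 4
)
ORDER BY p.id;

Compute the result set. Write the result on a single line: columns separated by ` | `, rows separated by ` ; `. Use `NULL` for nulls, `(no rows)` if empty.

1 | Art ; 5 | Art ; 13 | Art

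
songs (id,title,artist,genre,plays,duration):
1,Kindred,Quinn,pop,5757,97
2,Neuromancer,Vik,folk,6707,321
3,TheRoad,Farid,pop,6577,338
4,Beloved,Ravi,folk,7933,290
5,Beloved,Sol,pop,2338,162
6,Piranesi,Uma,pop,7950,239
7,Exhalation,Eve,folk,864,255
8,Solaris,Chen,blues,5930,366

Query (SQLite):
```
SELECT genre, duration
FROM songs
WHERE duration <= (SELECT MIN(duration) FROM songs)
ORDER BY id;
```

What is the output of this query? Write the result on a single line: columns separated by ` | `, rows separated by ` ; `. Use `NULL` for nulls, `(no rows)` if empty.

Scalar subquery: MIN(duration) over all songs rows = 97.
Keep rows where duration <= that value.

pop | 97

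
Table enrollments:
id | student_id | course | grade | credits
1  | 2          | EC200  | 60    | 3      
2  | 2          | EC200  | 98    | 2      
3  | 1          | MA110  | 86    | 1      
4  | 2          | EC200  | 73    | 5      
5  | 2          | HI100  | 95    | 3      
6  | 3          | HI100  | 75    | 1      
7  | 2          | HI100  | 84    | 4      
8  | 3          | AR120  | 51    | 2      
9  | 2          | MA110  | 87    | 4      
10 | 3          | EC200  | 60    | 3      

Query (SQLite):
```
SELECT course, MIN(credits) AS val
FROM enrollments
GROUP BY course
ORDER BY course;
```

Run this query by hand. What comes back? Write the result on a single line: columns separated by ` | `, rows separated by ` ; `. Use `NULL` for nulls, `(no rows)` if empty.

Partition enrollments by course; compute MIN(credits) within each group.
  AR120: ids {8} → MIN(credits)=2
  EC200: ids {1, 2, 4, 10} → MIN(credits)=2
  HI100: ids {5, 6, 7} → MIN(credits)=1
  MA110: ids {3, 9} → MIN(credits)=1

AR120 | 2 ; EC200 | 2 ; HI100 | 1 ; MA110 | 1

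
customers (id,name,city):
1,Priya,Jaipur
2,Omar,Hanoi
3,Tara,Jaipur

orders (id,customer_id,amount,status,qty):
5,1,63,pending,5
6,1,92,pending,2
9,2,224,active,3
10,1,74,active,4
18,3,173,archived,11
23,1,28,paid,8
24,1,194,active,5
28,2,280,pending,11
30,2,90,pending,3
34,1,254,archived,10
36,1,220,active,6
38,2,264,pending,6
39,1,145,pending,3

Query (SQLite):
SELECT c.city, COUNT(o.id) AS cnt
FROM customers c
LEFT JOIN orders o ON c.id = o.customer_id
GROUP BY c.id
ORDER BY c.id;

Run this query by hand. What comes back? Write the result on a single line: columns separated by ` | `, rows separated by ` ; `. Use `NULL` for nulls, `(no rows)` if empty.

LEFT JOIN keeps every customers row; unmatched ones get NULL for orders columns.
Group by customers.id and compute COUNT(o.id). COUNT(col) of an all-NULL group is 0.
  1: ids {5, 6, 10, 23, 24, 34, 36, 39} → COUNT(o.id)=8
  2: ids {9, 28, 30, 38} → COUNT(o.id)=4
  3: ids {18} → COUNT(o.id)=1

Jaipur | 8 ; Hanoi | 4 ; Jaipur | 1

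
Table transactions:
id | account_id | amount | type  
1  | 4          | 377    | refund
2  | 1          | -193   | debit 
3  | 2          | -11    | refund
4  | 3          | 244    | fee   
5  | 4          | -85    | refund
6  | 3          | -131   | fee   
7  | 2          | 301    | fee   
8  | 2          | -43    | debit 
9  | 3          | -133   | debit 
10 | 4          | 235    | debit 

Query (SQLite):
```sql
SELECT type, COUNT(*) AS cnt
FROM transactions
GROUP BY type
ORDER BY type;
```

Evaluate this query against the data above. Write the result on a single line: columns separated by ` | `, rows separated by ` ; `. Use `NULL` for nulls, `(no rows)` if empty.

debit | 4 ; fee | 3 ; refund | 3

Partition transactions by type; compute COUNT(*) within each group.
  debit: ids {2, 8, 9, 10} → COUNT(*)=4
  fee: ids {4, 6, 7} → COUNT(*)=3
  refund: ids {1, 3, 5} → COUNT(*)=3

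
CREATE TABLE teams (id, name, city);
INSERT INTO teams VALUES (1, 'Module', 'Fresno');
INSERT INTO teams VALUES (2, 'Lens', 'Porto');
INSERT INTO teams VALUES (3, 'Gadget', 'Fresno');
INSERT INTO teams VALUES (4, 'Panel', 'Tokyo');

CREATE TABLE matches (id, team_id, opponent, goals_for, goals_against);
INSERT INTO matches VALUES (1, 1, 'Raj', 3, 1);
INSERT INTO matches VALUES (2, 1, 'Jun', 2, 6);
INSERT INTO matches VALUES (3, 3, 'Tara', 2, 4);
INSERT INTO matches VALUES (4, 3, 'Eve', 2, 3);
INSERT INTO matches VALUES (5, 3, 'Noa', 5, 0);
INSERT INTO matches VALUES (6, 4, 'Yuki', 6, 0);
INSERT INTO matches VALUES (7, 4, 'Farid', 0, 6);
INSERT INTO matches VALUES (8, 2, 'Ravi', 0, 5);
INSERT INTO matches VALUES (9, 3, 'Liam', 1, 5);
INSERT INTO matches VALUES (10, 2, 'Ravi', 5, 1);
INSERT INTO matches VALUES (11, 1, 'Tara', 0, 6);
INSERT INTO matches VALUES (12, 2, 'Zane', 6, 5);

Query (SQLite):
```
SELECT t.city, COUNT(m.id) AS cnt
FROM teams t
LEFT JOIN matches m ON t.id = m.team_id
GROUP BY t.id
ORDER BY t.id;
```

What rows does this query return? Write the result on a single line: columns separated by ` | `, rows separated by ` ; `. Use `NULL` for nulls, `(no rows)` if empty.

LEFT JOIN keeps every teams row; unmatched ones get NULL for matches columns.
Group by teams.id and compute COUNT(m.id). COUNT(col) of an all-NULL group is 0.
  1: ids {1, 2, 11} → COUNT(m.id)=3
  2: ids {8, 10, 12} → COUNT(m.id)=3
  3: ids {3, 4, 5, 9} → COUNT(m.id)=4
  4: ids {6, 7} → COUNT(m.id)=2

Fresno | 3 ; Porto | 3 ; Fresno | 4 ; Tokyo | 2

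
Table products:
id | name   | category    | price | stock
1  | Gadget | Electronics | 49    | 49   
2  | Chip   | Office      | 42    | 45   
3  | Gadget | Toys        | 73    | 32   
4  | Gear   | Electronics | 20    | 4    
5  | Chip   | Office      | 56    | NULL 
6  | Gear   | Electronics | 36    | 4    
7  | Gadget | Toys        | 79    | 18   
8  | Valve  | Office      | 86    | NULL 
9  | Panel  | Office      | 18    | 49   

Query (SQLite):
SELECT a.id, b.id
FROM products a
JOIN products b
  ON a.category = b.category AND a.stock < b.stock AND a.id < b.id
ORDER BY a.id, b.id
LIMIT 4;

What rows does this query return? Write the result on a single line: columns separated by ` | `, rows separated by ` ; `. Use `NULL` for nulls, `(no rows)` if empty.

Pairs (a,b) with same category, a.stock < b.stock, a.id < b.id.
category groups: Electronics:{1,4,6} Office:{2,5,8,9} Toys:{3,7}
Ordered by (a.id, b.id); first 4.

2 | 9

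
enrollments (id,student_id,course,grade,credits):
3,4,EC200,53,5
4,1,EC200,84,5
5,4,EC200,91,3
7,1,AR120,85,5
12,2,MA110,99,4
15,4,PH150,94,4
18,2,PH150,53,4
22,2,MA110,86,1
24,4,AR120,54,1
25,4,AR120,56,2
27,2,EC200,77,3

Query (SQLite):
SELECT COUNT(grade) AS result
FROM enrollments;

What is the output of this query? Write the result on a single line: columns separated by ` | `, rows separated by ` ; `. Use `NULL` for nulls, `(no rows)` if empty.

11

All grade values: [53, 84, 91, 85, 99, 94, 53, 86, 54, 56, 77].
COUNT(grade) counts non-NULL values → 11.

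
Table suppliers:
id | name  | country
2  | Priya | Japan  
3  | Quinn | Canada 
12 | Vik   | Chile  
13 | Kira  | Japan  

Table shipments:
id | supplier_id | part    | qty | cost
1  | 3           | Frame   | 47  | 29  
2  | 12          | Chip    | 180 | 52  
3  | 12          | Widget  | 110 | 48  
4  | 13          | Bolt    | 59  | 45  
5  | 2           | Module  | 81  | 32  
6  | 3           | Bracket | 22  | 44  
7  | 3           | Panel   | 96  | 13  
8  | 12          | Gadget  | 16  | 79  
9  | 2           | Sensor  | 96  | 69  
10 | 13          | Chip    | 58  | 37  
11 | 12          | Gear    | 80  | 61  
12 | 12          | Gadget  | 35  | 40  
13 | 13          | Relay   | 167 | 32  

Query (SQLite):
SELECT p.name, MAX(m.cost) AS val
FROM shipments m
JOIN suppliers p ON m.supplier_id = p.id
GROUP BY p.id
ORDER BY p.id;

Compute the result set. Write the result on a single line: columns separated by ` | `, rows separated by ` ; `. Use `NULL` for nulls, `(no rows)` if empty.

Priya | 69 ; Quinn | 44 ; Vik | 79 ; Kira | 45

Join each shipments row to its suppliers via supplier_id.
Group joined rows by suppliers.id; compute MAX(m.cost) per group.
  2: ids {5, 9} → MAX(m.cost)=69
  3: ids {1, 6, 7} → MAX(m.cost)=44
  12: ids {2, 3, 8, 11, 12} → MAX(m.cost)=79
  13: ids {4, 10, 13} → MAX(m.cost)=45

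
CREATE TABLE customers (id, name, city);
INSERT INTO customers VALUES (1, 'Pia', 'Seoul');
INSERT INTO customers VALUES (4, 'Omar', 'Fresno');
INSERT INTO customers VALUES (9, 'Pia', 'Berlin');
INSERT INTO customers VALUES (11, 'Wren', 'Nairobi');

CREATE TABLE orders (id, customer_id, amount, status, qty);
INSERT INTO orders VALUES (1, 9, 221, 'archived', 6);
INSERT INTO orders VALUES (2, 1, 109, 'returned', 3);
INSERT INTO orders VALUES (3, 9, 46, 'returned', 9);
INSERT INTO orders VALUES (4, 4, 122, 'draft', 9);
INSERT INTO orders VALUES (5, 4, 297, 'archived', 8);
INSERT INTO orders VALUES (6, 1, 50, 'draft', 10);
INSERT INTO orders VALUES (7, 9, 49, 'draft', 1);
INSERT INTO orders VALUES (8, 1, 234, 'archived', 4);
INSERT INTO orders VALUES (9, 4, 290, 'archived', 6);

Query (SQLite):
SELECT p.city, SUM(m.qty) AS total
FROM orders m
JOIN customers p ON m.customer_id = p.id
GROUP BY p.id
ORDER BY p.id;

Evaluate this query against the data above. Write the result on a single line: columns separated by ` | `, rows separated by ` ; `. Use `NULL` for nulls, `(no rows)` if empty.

Seoul | 17 ; Fresno | 23 ; Berlin | 16

Join each orders row to its customers via customer_id.
Group joined rows by customers.id; compute SUM(m.qty) per group.
  1: ids {2, 6, 8} → SUM(m.qty)=17
  4: ids {4, 5, 9} → SUM(m.qty)=23
  9: ids {1, 3, 7} → SUM(m.qty)=16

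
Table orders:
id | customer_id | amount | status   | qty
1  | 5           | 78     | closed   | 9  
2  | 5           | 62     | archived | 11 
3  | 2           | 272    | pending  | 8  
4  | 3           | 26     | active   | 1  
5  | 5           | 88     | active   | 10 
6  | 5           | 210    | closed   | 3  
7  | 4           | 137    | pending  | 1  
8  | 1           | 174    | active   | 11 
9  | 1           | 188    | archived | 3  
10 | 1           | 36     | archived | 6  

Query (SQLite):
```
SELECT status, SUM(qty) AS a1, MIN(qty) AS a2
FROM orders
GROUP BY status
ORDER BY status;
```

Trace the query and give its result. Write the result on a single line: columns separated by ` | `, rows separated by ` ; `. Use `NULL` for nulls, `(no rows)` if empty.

active | 22 | 1 ; archived | 20 | 3 ; closed | 12 | 3 ; pending | 9 | 1

Group orders by status.
Per group compute: SUM(qty), MIN(qty).
  active: ids {4, 5, 8} → SUM(qty)=22, MIN(qty)=1
  archived: ids {2, 9, 10} → SUM(qty)=20, MIN(qty)=3
  closed: ids {1, 6} → SUM(qty)=12, MIN(qty)=3
  pending: ids {3, 7} → SUM(qty)=9, MIN(qty)=1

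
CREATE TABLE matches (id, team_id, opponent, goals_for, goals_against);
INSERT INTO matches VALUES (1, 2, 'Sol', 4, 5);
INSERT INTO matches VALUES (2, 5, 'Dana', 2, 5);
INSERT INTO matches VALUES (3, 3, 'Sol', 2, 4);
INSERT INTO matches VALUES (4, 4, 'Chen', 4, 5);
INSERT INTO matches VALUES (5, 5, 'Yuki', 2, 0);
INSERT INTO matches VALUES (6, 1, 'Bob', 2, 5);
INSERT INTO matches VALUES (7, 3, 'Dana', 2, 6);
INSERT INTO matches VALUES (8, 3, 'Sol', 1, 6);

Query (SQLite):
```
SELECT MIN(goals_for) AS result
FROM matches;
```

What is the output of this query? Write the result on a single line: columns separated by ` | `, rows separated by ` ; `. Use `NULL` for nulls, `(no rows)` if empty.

All goals_for values: [4, 2, 2, 4, 2, 2, 2, 1].
MIN of non-NULL values = 1.

1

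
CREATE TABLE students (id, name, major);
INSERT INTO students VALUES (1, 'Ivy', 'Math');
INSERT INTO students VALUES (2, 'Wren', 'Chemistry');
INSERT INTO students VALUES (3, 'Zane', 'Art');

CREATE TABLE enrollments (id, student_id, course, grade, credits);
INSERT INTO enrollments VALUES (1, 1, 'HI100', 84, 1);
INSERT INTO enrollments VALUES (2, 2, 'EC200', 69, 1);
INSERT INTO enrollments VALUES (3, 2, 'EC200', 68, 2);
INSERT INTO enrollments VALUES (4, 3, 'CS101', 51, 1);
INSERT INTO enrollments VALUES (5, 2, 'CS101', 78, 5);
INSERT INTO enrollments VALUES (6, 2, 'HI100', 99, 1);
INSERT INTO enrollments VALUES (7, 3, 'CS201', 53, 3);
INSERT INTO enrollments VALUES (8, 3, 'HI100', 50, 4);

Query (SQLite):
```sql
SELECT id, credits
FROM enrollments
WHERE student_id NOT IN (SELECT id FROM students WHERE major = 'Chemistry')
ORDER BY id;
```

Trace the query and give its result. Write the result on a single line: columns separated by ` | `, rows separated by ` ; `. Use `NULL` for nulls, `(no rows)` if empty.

1 | 1 ; 4 | 1 ; 7 | 3 ; 8 | 4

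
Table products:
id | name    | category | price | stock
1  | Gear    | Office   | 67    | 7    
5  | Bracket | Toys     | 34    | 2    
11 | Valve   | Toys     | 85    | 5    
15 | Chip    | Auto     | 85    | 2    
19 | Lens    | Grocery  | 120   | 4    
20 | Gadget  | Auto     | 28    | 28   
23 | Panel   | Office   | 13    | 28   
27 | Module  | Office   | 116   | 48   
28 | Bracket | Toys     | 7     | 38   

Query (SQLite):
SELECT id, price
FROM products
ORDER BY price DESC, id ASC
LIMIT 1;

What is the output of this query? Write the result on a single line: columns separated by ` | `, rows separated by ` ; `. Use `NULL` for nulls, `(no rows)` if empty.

19 | 120

Sort by price desc, tiebreak id asc: (120, id=19), (116, id=27), (85, id=11), (85, id=15) …. Take first 1.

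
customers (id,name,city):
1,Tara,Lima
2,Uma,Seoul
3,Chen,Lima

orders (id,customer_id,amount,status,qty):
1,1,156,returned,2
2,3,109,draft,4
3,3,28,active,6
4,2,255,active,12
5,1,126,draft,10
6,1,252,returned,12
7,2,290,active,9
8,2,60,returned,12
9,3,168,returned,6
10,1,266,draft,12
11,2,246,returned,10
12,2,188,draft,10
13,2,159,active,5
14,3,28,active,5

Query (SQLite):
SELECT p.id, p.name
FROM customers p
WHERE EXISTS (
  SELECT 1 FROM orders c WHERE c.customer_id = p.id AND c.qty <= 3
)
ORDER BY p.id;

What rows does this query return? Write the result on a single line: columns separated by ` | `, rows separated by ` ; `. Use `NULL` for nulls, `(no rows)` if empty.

1 | Tara

For each customers row, check whether any orders with matching customer_id has qty <= 3.
Keep rows where that is true.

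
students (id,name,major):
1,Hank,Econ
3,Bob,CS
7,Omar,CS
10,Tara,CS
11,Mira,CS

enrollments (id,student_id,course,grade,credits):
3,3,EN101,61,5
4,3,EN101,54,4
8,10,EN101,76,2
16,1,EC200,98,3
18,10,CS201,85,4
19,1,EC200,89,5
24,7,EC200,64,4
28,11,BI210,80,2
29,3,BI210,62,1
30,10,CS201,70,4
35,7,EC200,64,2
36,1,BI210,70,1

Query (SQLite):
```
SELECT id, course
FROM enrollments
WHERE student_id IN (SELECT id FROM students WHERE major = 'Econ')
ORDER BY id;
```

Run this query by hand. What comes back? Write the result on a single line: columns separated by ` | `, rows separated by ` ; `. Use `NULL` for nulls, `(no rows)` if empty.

Inner query: students.id where major = 'Econ'.
Outer: keep enrollments rows whose student_id is in that set.
Inner query → {1}

16 | EC200 ; 19 | EC200 ; 36 | BI210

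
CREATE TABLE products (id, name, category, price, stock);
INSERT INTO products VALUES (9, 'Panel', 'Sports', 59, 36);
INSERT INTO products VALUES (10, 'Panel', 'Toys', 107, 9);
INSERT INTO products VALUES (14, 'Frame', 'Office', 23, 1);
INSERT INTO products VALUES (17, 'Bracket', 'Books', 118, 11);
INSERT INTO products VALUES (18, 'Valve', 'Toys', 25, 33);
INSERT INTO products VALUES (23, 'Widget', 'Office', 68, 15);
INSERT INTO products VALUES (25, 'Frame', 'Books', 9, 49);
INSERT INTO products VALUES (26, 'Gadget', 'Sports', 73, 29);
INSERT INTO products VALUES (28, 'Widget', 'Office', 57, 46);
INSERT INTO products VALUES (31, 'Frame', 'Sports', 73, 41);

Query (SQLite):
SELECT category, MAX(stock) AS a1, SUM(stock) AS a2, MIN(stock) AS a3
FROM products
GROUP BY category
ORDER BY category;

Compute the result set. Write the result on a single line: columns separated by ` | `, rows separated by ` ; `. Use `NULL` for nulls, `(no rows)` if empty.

Books | 49 | 60 | 11 ; Office | 46 | 62 | 1 ; Sports | 41 | 106 | 29 ; Toys | 33 | 42 | 9

Group products by category.
Per group compute: MAX(stock), SUM(stock), MIN(stock).
  Books: ids {17, 25} → MAX(stock)=49, SUM(stock)=60, MIN(stock)=11
  Office: ids {14, 23, 28} → MAX(stock)=46, SUM(stock)=62, MIN(stock)=1
  Sports: ids {9, 26, 31} → MAX(stock)=41, SUM(stock)=106, MIN(stock)=29
  Toys: ids {10, 18} → MAX(stock)=33, SUM(stock)=42, MIN(stock)=9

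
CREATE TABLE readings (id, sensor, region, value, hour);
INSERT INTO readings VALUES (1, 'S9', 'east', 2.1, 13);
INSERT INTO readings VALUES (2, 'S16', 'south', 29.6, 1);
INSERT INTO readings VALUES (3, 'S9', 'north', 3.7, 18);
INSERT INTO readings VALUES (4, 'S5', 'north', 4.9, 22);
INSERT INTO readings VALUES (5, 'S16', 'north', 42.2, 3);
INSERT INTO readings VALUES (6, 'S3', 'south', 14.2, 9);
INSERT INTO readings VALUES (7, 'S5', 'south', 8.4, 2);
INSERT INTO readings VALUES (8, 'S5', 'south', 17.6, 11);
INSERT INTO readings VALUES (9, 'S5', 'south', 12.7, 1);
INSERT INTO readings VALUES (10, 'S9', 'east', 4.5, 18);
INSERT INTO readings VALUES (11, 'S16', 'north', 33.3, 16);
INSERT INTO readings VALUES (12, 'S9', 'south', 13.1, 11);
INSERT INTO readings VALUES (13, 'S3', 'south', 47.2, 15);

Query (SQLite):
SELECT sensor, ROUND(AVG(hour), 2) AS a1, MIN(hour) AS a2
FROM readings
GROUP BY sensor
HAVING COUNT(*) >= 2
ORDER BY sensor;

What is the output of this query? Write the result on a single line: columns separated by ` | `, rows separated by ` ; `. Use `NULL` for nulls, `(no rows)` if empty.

S16 | 6.67 | 1 ; S3 | 12 | 9 ; S5 | 9 | 1 ; S9 | 15 | 11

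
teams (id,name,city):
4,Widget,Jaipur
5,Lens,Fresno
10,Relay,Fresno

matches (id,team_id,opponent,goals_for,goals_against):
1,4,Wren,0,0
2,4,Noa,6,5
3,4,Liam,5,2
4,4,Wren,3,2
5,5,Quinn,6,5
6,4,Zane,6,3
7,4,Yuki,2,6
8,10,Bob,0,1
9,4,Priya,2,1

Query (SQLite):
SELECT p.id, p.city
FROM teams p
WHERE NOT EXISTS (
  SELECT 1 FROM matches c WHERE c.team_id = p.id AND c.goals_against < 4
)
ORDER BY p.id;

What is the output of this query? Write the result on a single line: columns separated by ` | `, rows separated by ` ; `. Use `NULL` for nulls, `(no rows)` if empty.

5 | Fresno

For each teams row, check whether any matches with matching team_id has goals_against < 4.
Keep rows where that is false.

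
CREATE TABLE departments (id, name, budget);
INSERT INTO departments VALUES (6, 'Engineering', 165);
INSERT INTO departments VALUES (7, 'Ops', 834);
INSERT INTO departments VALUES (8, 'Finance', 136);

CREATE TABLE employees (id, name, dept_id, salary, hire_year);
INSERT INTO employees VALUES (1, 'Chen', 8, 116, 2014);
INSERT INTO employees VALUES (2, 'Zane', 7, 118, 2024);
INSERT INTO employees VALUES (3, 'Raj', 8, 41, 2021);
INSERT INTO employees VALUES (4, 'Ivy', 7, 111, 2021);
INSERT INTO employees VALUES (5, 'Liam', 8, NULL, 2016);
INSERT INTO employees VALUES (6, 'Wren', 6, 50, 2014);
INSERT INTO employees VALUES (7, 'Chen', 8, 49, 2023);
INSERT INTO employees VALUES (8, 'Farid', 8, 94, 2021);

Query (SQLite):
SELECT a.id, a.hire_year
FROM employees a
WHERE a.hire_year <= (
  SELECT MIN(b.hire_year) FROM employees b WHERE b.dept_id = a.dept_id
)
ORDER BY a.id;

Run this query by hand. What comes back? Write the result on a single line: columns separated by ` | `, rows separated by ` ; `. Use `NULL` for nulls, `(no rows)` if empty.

1 | 2014 ; 4 | 2021 ; 6 | 2014

For each employees row a, compute MIN(hire_year) over rows sharing a.dept_id.
Keep row a if a.hire_year <= that per-group MIN.
  dept_id=6: MIN(hire_year) = 2014
  dept_id=7: MIN(hire_year) = 2021
  dept_id=8: MIN(hire_year) = 2014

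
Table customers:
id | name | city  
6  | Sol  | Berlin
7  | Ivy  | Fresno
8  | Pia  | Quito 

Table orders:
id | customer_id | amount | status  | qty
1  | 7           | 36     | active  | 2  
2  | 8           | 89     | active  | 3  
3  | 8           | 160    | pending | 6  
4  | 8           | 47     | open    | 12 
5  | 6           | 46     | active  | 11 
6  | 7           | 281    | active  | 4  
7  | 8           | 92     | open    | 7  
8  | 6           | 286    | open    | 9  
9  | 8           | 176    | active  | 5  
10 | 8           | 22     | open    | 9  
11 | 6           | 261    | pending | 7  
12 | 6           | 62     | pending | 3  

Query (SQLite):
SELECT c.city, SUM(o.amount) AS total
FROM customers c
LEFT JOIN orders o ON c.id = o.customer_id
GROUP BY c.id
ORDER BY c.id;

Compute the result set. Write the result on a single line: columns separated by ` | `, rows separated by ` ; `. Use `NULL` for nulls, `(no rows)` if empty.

Berlin | 655 ; Fresno | 317 ; Quito | 586

LEFT JOIN keeps every customers row; unmatched ones get NULL for orders columns.
Group by customers.id and compute SUM(o.amount). SUM over an all-NULL group is NULL.
  6: ids {5, 8, 11, 12} → SUM(o.amount)=655
  7: ids {1, 6} → SUM(o.amount)=317
  8: ids {2, 3, 4, 7, 9, 10} → SUM(o.amount)=586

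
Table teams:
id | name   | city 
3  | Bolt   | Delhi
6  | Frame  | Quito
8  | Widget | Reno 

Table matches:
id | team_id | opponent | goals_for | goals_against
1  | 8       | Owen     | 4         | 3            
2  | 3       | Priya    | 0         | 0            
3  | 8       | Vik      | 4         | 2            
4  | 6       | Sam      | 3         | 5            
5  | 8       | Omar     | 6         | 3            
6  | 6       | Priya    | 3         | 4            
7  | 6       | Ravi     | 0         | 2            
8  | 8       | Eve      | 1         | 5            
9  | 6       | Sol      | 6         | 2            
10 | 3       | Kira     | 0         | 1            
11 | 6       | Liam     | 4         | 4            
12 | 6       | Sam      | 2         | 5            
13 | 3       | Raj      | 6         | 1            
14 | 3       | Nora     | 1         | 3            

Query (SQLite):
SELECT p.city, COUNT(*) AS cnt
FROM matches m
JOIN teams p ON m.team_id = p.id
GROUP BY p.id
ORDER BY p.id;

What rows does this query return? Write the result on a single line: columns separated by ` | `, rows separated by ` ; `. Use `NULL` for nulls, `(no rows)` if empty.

Delhi | 4 ; Quito | 6 ; Reno | 4

Join each matches row to its teams via team_id.
Group joined rows by teams.id; compute COUNT(*) per group.
  3: ids {2, 10, 13, 14} → COUNT(*)=4
  6: ids {4, 6, 7, 9, 11, 12} → COUNT(*)=6
  8: ids {1, 3, 5, 8} → COUNT(*)=4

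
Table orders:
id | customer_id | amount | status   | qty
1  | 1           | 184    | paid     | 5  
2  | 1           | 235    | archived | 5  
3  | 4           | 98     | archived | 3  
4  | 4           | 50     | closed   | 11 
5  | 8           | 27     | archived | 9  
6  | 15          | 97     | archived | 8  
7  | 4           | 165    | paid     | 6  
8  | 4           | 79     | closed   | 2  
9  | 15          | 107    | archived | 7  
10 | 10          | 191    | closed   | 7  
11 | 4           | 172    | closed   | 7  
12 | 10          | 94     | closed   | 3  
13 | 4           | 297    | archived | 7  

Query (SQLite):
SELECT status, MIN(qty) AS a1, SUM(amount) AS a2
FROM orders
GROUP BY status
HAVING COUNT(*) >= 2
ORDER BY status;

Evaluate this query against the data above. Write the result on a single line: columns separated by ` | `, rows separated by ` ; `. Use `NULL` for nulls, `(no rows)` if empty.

archived | 3 | 861 ; closed | 2 | 586 ; paid | 5 | 349

Group orders by status.
Per group compute: MIN(qty), SUM(amount).
HAVING: drop groups with fewer than 2 rows.
  archived: ids {2, 3, 5, 6, 9, 13} → MIN(qty)=3, SUM(amount)=861
  closed: ids {4, 8, 10, 11, 12} → MIN(qty)=2, SUM(amount)=586
  paid: ids {1, 7} → MIN(qty)=5, SUM(amount)=349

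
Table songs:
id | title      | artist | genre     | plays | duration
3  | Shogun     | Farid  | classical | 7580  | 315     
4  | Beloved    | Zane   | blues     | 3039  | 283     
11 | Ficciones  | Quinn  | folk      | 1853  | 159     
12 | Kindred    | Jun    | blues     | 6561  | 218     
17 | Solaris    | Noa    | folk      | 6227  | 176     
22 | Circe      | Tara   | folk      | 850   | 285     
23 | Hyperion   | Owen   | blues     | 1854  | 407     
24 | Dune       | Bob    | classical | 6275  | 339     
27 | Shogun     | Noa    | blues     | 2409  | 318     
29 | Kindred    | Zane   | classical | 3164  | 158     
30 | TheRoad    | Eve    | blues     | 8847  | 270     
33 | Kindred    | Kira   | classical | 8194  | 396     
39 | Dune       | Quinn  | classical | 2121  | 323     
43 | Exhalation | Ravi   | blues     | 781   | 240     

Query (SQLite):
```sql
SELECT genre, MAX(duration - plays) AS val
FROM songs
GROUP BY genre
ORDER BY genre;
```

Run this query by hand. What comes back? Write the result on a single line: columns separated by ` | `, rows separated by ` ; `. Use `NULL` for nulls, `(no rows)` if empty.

For each row compute duration - plays.
Group by genre; take MAX of the expression per group.
  blues: ids {4, 12, 23, 27, 30, 43} → MAX(duration - plays)=-541
  classical: ids {3, 24, 29, 33, 39} → MAX(duration - plays)=-1798
  folk: ids {11, 17, 22} → MAX(duration - plays)=-565

blues | -541 ; classical | -1798 ; folk | -565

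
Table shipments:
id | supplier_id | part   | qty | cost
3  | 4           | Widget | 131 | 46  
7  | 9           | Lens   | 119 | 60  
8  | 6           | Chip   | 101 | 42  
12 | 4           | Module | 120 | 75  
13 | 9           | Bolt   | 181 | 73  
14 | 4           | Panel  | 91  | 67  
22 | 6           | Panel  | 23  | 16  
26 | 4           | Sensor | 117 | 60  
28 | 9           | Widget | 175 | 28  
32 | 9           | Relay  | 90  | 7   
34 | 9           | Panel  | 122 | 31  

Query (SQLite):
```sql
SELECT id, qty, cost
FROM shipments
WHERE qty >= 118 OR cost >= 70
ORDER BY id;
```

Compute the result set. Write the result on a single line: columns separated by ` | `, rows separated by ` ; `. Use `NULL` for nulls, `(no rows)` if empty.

qty >= 118: ids {3, 7, 12, 13, 28, 34}
cost >= 70: ids {12, 13}
Combine with OR.

3 | 131 | 46 ; 7 | 119 | 60 ; 12 | 120 | 75 ; 13 | 181 | 73 ; 28 | 175 | 28 ; 34 | 122 | 31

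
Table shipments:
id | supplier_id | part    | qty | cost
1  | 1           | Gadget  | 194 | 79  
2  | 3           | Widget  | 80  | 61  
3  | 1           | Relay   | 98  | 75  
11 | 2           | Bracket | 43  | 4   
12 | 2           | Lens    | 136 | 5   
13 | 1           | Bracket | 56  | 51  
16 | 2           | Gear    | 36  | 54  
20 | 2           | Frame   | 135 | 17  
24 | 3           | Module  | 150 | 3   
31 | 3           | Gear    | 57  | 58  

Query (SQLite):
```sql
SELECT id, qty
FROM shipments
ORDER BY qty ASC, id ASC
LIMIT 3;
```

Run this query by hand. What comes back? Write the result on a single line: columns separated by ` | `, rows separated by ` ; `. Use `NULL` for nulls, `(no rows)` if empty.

Sort by qty asc, tiebreak id asc: (36, id=16), (43, id=11), (56, id=13), (57, id=31), (80, id=2), (98, id=3) …. Take first 3.

16 | 36 ; 11 | 43 ; 13 | 56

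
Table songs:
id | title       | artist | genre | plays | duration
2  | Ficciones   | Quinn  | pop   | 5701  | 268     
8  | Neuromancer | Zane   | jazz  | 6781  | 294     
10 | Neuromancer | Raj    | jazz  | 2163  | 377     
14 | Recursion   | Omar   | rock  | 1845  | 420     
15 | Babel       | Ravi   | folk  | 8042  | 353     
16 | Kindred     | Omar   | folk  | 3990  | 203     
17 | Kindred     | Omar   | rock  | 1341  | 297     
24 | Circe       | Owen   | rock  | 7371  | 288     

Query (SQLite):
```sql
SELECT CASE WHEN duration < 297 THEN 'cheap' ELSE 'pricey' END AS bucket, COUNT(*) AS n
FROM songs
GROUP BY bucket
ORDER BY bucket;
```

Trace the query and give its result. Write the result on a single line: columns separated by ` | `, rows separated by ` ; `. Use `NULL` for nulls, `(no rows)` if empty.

cheap | 4 ; pricey | 4

Bucket rows by duration < 297 → 'cheap' else 'pricey'; count each bucket.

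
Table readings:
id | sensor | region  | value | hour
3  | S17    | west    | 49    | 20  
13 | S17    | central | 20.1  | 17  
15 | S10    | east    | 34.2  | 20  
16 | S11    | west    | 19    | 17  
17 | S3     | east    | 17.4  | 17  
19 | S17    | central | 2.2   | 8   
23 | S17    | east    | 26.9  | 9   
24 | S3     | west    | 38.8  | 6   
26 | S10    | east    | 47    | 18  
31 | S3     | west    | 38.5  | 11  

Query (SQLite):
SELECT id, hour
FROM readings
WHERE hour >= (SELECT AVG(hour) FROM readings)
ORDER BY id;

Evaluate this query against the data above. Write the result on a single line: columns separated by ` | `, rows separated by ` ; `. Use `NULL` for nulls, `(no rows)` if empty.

3 | 20 ; 13 | 17 ; 15 | 20 ; 16 | 17 ; 17 | 17 ; 26 | 18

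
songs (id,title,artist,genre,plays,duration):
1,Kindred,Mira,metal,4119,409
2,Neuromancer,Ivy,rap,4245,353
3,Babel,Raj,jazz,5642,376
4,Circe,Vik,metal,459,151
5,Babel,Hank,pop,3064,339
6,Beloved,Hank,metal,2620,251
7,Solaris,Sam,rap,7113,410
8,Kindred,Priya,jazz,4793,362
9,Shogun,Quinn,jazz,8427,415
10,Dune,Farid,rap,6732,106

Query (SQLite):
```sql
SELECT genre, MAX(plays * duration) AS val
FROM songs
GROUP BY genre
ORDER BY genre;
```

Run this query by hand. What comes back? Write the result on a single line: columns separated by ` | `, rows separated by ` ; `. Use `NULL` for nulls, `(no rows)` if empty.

jazz | 3497205 ; metal | 1684671 ; pop | 1038696 ; rap | 2916330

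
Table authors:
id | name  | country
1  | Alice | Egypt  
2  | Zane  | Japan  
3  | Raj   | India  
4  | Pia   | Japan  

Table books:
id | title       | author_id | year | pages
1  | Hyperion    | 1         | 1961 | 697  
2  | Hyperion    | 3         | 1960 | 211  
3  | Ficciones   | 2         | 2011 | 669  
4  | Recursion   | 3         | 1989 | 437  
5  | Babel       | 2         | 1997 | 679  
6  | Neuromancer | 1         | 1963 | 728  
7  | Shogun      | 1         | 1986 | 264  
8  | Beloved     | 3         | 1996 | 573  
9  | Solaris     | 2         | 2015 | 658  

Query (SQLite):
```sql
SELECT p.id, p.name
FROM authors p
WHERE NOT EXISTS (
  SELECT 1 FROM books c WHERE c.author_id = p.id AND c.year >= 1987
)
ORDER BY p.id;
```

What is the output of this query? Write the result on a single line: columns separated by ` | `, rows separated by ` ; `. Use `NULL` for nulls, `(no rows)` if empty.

For each authors row, check whether any books with matching author_id has year >= 1987.
Keep rows where that is false.

1 | Alice ; 4 | Pia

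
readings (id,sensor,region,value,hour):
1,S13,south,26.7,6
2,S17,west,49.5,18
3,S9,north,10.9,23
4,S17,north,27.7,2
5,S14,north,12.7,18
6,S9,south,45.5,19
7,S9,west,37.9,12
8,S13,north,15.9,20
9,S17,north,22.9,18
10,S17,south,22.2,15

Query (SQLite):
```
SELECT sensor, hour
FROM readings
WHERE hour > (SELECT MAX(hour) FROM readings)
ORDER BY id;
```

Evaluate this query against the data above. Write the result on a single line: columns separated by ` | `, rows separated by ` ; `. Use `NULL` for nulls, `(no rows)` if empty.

Scalar subquery: MAX(hour) over all readings rows = 23.
Keep rows where hour > that value.

(no rows)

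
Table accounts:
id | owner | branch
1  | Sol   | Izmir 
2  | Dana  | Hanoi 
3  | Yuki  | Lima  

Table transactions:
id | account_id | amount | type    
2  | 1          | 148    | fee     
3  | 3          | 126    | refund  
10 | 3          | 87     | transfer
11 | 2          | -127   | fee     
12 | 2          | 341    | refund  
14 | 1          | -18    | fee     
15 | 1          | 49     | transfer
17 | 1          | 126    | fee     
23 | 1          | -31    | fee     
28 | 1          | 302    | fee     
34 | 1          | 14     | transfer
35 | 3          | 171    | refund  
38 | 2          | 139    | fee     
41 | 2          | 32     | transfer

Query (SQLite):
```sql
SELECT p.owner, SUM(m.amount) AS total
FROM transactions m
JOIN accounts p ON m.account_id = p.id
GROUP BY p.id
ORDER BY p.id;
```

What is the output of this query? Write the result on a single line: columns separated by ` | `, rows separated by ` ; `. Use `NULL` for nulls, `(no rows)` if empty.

Sol | 590 ; Dana | 385 ; Yuki | 384

Join each transactions row to its accounts via account_id.
Group joined rows by accounts.id; compute SUM(m.amount) per group.
  1: ids {2, 14, 15, 17, 23, 28, 34} → SUM(m.amount)=590
  2: ids {11, 12, 38, 41} → SUM(m.amount)=385
  3: ids {3, 10, 35} → SUM(m.amount)=384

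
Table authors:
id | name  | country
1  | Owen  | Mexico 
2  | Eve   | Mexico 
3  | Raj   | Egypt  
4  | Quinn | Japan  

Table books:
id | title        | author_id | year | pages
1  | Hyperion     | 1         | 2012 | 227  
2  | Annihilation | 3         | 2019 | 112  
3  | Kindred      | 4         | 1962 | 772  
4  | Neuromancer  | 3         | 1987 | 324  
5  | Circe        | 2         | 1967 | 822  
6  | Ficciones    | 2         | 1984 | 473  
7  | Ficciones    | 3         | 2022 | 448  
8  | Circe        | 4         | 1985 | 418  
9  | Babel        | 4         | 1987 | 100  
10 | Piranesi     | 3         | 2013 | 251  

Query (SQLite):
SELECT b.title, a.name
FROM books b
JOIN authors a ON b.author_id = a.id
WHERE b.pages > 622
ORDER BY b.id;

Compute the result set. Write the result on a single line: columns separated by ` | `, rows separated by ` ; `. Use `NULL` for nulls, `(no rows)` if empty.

Each books row matches the authors row where author_id = authors.id.
Then keep rows with b.pages > 622.

Kindred | Quinn ; Circe | Eve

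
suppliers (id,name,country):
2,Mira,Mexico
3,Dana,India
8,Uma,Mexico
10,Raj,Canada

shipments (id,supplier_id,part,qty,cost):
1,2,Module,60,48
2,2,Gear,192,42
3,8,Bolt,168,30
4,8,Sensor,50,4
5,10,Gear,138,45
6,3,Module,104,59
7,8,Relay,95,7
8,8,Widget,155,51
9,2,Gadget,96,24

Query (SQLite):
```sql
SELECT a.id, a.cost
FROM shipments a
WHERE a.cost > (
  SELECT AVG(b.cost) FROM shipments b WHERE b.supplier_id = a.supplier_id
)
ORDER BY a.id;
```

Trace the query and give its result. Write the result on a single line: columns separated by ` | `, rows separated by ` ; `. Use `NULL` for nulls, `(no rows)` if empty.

1 | 48 ; 2 | 42 ; 3 | 30 ; 8 | 51

For each shipments row a, compute AVG(cost) over rows sharing a.supplier_id.
Keep row a if a.cost > that per-group AVG.
  supplier_id=2: AVG(cost) = 38.0
  supplier_id=3: AVG(cost) = 59.0
  supplier_id=8: AVG(cost) = 23.0
  supplier_id=10: AVG(cost) = 45.0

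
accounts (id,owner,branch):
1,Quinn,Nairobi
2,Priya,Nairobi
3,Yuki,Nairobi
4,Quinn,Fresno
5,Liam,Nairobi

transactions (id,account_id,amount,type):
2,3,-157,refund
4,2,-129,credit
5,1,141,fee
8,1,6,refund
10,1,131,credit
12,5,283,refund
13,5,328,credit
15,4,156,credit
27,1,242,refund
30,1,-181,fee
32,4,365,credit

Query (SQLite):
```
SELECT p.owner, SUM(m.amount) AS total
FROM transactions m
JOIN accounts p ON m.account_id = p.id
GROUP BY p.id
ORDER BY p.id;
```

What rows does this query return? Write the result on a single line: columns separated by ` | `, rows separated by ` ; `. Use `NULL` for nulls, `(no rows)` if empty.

Quinn | 339 ; Priya | -129 ; Yuki | -157 ; Quinn | 521 ; Liam | 611

Join each transactions row to its accounts via account_id.
Group joined rows by accounts.id; compute SUM(m.amount) per group.
  1: ids {5, 8, 10, 27, 30} → SUM(m.amount)=339
  2: ids {4} → SUM(m.amount)=-129
  3: ids {2} → SUM(m.amount)=-157
  4: ids {15, 32} → SUM(m.amount)=521
  5: ids {12, 13} → SUM(m.amount)=611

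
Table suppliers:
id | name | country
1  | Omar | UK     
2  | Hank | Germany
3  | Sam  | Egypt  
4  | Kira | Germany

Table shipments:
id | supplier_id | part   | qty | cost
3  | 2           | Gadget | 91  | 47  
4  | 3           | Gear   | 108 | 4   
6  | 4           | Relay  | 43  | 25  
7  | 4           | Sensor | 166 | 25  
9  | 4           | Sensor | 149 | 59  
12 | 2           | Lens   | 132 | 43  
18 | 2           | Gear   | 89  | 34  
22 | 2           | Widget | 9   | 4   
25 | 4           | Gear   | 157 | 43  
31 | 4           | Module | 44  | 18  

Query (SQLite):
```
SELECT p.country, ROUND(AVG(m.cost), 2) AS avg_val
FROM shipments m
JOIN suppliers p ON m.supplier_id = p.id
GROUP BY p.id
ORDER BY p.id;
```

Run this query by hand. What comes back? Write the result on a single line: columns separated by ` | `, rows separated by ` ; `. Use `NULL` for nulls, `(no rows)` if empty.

Germany | 32 ; Egypt | 4 ; Germany | 34

Join each shipments row to its suppliers via supplier_id.
Group joined rows by suppliers.id; compute ROUND(AVG(m.cost), 2) per group.
  2: ids {3, 12, 18, 22} → ROUND(AVG(m.cost), 2)=32
  3: ids {4} → ROUND(AVG(m.cost), 2)=4
  4: ids {6, 7, 9, 25, 31} → ROUND(AVG(m.cost), 2)=34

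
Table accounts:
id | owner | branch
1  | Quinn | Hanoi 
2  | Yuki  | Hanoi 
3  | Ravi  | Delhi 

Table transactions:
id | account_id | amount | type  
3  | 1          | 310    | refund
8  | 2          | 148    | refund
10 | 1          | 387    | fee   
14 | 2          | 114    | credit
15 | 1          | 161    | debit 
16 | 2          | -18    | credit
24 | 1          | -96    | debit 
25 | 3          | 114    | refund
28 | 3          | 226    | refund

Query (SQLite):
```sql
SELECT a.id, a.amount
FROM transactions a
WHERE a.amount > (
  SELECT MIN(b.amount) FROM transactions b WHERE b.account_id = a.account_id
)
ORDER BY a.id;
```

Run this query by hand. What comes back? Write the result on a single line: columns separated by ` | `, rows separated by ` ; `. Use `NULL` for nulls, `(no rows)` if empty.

3 | 310 ; 8 | 148 ; 10 | 387 ; 14 | 114 ; 15 | 161 ; 28 | 226

For each transactions row a, compute MIN(amount) over rows sharing a.account_id.
Keep row a if a.amount > that per-group MIN.
  account_id=1: MIN(amount) = -96
  account_id=2: MIN(amount) = -18
  account_id=3: MIN(amount) = 114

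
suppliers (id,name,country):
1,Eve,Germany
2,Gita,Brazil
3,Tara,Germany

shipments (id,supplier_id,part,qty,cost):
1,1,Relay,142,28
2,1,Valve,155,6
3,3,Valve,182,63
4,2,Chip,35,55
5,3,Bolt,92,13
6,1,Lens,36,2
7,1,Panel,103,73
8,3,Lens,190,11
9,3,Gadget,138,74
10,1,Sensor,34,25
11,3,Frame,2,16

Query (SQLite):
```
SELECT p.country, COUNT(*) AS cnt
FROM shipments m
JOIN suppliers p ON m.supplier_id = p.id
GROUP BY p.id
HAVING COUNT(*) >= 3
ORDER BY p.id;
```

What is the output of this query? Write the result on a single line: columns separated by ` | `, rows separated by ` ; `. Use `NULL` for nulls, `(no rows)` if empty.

Germany | 5 ; Germany | 5

Join each shipments row to its suppliers via supplier_id.
Group joined rows by suppliers.id; compute COUNT(*) per group.
HAVING: keep groups with count ≥ 3.
  1: ids {1, 2, 6, 7, 10} → COUNT(*)=5
  2: ids {4} → COUNT(*)=1
  3: ids {3, 5, 8, 9, 11} → COUNT(*)=5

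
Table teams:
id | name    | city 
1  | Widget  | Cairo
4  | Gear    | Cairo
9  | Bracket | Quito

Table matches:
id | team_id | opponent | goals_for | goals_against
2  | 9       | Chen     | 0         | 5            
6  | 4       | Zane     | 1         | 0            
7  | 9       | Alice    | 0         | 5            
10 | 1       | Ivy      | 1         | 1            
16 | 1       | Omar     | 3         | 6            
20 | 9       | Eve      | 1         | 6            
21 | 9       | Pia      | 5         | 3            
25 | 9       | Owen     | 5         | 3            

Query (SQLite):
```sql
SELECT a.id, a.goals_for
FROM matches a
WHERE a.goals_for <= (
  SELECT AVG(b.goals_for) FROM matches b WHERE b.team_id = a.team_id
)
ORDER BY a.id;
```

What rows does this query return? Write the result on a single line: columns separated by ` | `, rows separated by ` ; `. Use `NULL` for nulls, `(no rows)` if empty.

For each matches row a, compute AVG(goals_for) over rows sharing a.team_id.
Keep row a if a.goals_for <= that per-group AVG.
  team_id=1: AVG(goals_for) = 2.0
  team_id=4: AVG(goals_for) = 1.0
  team_id=9: AVG(goals_for) = 2.2

2 | 0 ; 6 | 1 ; 7 | 0 ; 10 | 1 ; 20 | 1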